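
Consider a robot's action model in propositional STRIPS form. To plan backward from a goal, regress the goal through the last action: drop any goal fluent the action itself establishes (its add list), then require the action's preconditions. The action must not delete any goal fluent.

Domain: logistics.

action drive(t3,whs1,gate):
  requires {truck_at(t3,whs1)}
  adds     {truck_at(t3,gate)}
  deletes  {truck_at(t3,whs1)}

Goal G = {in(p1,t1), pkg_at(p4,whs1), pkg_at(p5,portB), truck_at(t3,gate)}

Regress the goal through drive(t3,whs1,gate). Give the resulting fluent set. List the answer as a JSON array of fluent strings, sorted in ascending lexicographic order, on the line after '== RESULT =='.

Regress:
  G ∩ del = {}  (empty — regression defined)
  G \ add = {in(p1,t1), pkg_at(p4,whs1), pkg_at(p5,portB), truck_at(t3,gate)} \ {truck_at(t3,gate)} = {in(p1,t1), pkg_at(p4,whs1), pkg_at(p5,portB)}
  ∪ pre   = {in(p1,t1), pkg_at(p4,whs1), pkg_at(p5,portB)} ∪ {truck_at(t3,whs1)}
          = {in(p1,t1), pkg_at(p4,whs1), pkg_at(p5,portB), truck_at(t3,whs1)}

== RESULT ==
["in(p1,t1)", "pkg_at(p4,whs1)", "pkg_at(p5,portB)", "truck_at(t3,whs1)"]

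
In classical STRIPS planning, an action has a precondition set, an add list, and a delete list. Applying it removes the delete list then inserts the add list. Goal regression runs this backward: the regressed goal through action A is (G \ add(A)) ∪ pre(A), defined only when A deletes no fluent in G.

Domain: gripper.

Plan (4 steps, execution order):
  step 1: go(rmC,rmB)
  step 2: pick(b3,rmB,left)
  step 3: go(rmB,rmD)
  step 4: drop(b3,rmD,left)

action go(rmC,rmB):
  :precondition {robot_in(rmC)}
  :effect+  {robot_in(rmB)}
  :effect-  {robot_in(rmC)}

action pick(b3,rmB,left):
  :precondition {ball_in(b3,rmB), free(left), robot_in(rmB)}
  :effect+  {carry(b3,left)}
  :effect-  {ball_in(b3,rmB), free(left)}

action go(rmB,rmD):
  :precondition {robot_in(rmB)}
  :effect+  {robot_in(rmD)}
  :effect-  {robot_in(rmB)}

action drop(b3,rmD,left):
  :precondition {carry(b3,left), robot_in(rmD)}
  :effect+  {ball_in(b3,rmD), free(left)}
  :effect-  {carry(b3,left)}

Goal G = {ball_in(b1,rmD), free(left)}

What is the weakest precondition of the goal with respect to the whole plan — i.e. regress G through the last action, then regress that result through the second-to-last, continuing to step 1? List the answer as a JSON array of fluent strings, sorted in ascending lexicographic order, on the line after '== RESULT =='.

Work backward from the goal:
  through step 4 (drop(b3,rmD,left)): drop {free(left)}, keep {ball_in(b1,rmD)}, require {carry(b3,left), robot_in(rmD)}
    → {ball_in(b1,rmD), carry(b3,left), robot_in(rmD)}
  through step 3 (go(rmB,rmD)): drop {robot_in(rmD)}, keep {ball_in(b1,rmD), carry(b3,left)}, require {robot_in(rmB)}
    → {ball_in(b1,rmD), carry(b3,left), robot_in(rmB)}
  through step 2 (pick(b3,rmB,left)): drop {carry(b3,left)}, keep {ball_in(b1,rmD), robot_in(rmB)}, require {ball_in(b3,rmB), free(left), robot_in(rmB)}
    → {ball_in(b1,rmD), ball_in(b3,rmB), free(left), robot_in(rmB)}
  through step 1 (go(rmC,rmB)): drop {robot_in(rmB)}, keep {ball_in(b1,rmD), ball_in(b3,rmB), free(left)}, require {robot_in(rmC)}
    → {ball_in(b1,rmD), ball_in(b3,rmB), free(left), robot_in(rmC)}

== RESULT ==
["ball_in(b1,rmD)", "ball_in(b3,rmB)", "free(left)", "robot_in(rmC)"]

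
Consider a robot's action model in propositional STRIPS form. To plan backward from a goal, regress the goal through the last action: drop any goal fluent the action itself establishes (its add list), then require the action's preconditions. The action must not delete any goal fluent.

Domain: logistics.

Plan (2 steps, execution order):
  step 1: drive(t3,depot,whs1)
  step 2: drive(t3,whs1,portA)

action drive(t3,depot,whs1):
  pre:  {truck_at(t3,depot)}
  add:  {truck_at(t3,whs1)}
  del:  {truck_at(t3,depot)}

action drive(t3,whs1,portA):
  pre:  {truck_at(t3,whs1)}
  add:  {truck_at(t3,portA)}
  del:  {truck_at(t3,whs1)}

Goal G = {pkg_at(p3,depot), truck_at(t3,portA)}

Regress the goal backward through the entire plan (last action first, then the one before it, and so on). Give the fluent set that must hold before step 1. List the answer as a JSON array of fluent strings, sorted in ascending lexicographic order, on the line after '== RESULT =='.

Regress step by step:
  through step 2 (drive(t3,whs1,portA)): drop {truck_at(t3,portA)}, keep {pkg_at(p3,depot)}, require {truck_at(t3,whs1)}
    → {pkg_at(p3,depot), truck_at(t3,whs1)}
  through step 1 (drive(t3,depot,whs1)): drop {truck_at(t3,whs1)}, keep {pkg_at(p3,depot)}, require {truck_at(t3,depot)}
    → {pkg_at(p3,depot), truck_at(t3,depot)}

== RESULT ==
["pkg_at(p3,depot)", "truck_at(t3,depot)"]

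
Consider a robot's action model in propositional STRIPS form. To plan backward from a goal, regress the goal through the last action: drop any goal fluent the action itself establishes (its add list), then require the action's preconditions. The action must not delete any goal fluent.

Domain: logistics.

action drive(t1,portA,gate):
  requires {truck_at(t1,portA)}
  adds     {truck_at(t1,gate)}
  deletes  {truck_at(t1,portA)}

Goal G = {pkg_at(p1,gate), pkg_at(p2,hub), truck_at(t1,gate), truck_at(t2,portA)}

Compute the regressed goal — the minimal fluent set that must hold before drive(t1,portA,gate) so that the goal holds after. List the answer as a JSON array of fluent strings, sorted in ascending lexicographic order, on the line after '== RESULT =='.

Compute (G \ add) ∪ pre:
  G ∩ del = {}  (empty — regression defined)
  G \ add = {pkg_at(p1,gate), pkg_at(p2,hub), truck_at(t1,gate), truck_at(t2,portA)} \ {truck_at(t1,gate)} = {pkg_at(p1,gate), pkg_at(p2,hub), truck_at(t2,portA)}
  ∪ pre   = {pkg_at(p1,gate), pkg_at(p2,hub), truck_at(t2,portA)} ∪ {truck_at(t1,portA)}
          = {pkg_at(p1,gate), pkg_at(p2,hub), truck_at(t1,portA), truck_at(t2,portA)}

== RESULT ==
["pkg_at(p1,gate)", "pkg_at(p2,hub)", "truck_at(t1,portA)", "truck_at(t2,portA)"]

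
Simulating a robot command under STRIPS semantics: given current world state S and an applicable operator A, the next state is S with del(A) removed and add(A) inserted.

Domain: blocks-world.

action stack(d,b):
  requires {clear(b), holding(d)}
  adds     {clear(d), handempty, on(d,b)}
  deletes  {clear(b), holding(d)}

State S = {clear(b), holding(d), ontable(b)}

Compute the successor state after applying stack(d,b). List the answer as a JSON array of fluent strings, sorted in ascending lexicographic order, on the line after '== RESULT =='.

Compute (S \ del) ∪ add:
  pre ⊆ S: {clear(b), holding(d)} ⊆ S  — applicable
  S \ del = {ontable(b)}
  ∪ add   = {clear(d), handempty, on(d,b), ontable(b)}

== RESULT ==
["clear(d)", "handempty", "on(d,b)", "ontable(b)"]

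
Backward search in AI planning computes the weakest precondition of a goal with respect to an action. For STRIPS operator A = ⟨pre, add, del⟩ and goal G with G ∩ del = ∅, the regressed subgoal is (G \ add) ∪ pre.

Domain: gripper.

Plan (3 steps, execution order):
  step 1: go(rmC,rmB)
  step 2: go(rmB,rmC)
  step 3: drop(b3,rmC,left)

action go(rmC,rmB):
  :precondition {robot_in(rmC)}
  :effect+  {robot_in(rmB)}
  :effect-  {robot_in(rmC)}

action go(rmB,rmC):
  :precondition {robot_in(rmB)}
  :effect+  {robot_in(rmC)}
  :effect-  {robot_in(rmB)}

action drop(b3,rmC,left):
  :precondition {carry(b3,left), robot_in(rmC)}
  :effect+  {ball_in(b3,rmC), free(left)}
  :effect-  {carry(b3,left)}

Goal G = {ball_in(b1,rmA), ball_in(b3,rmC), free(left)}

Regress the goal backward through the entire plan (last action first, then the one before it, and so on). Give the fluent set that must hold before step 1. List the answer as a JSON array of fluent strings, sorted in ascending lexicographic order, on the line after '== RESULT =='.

Work backward from the goal:
  through step 3 (drop(b3,rmC,left)): drop {ball_in(b3,rmC), free(left)}, keep {ball_in(b1,rmA)}, require {carry(b3,left), robot_in(rmC)}
    → {ball_in(b1,rmA), carry(b3,left), robot_in(rmC)}
  through step 2 (go(rmB,rmC)): drop {robot_in(rmC)}, keep {ball_in(b1,rmA), carry(b3,left)}, require {robot_in(rmB)}
    → {ball_in(b1,rmA), carry(b3,left), robot_in(rmB)}
  through step 1 (go(rmC,rmB)): drop {robot_in(rmB)}, keep {ball_in(b1,rmA), carry(b3,left)}, require {robot_in(rmC)}
    → {ball_in(b1,rmA), carry(b3,left), robot_in(rmC)}

== RESULT ==
["ball_in(b1,rmA)", "carry(b3,left)", "robot_in(rmC)"]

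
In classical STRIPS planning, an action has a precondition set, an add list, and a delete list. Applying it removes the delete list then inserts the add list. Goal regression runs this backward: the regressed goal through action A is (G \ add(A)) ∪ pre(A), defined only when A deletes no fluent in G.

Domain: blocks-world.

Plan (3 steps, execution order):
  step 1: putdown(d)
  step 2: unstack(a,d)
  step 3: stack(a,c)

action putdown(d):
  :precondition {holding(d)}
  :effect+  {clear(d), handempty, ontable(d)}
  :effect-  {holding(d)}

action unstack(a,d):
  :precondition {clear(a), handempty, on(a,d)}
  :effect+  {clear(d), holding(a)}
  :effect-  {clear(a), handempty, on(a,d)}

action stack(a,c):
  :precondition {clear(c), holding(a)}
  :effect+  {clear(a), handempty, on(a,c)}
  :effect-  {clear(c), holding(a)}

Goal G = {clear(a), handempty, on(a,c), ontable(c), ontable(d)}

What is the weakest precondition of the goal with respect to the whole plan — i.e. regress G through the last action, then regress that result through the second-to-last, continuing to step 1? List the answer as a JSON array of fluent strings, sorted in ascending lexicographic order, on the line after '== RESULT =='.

Work backward from the goal:
  through step 3 (stack(a,c)): drop {clear(a), handempty, on(a,c)}, keep {ontable(c), ontable(d)}, require {clear(c), holding(a)}
    → {clear(c), holding(a), ontable(c), ontable(d)}
  through step 2 (unstack(a,d)): drop {holding(a)}, keep {clear(c), ontable(c), ontable(d)}, require {clear(a), handempty, on(a,d)}
    → {clear(a), clear(c), handempty, on(a,d), ontable(c), ontable(d)}
  through step 1 (putdown(d)): drop {handempty, ontable(d)}, keep {clear(a), clear(c), on(a,d), ontable(c)}, require {holding(d)}
    → {clear(a), clear(c), holding(d), on(a,d), ontable(c)}

== RESULT ==
["clear(a)", "clear(c)", "holding(d)", "on(a,d)", "ontable(c)"]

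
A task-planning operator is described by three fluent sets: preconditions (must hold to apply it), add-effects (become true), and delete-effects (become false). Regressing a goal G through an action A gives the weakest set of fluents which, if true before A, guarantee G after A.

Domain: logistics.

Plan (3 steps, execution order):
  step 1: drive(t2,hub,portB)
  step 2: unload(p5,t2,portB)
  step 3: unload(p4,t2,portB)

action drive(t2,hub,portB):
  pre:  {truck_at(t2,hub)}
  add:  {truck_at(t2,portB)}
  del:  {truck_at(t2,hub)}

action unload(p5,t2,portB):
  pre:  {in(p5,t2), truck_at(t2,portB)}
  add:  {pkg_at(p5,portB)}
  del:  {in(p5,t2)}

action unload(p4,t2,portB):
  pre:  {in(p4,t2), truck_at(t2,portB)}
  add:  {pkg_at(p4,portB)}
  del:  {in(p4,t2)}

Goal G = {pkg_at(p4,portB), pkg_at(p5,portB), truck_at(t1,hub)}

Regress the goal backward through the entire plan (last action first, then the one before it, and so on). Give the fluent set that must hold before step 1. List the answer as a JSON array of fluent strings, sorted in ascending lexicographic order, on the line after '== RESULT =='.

Work backward from the goal:
  through step 3 (unload(p4,t2,portB)): drop {pkg_at(p4,portB)}, keep {pkg_at(p5,portB), truck_at(t1,hub)}, require {in(p4,t2), truck_at(t2,portB)}
    → {in(p4,t2), pkg_at(p5,portB), truck_at(t1,hub), truck_at(t2,portB)}
  through step 2 (unload(p5,t2,portB)): drop {pkg_at(p5,portB)}, keep {in(p4,t2), truck_at(t1,hub), truck_at(t2,portB)}, require {in(p5,t2), truck_at(t2,portB)}
    → {in(p4,t2), in(p5,t2), truck_at(t1,hub), truck_at(t2,portB)}
  through step 1 (drive(t2,hub,portB)): drop {truck_at(t2,portB)}, keep {in(p4,t2), in(p5,t2), truck_at(t1,hub)}, require {truck_at(t2,hub)}
    → {in(p4,t2), in(p5,t2), truck_at(t1,hub), truck_at(t2,hub)}

== RESULT ==
["in(p4,t2)", "in(p5,t2)", "truck_at(t1,hub)", "truck_at(t2,hub)"]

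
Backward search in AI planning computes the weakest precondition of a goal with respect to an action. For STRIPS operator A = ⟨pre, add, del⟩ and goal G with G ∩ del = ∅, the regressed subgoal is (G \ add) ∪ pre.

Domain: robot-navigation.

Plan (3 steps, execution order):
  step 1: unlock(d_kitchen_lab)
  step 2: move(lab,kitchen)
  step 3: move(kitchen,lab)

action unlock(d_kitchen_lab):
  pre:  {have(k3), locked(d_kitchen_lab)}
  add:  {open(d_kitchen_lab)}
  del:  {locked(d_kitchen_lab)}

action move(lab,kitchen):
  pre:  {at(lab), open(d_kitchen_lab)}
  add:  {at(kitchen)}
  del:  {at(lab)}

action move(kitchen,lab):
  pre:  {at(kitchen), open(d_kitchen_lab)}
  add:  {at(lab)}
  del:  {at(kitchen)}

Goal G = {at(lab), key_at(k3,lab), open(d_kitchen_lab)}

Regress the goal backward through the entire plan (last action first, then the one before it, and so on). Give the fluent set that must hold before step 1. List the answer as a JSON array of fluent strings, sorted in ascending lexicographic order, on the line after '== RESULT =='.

Work backward from the goal:
  through step 3 (move(kitchen,lab)): drop {at(lab)}, keep {key_at(k3,lab), open(d_kitchen_lab)}, require {at(kitchen), open(d_kitchen_lab)}
    → {at(kitchen), key_at(k3,lab), open(d_kitchen_lab)}
  through step 2 (move(lab,kitchen)): drop {at(kitchen)}, keep {key_at(k3,lab), open(d_kitchen_lab)}, require {at(lab), open(d_kitchen_lab)}
    → {at(lab), key_at(k3,lab), open(d_kitchen_lab)}
  through step 1 (unlock(d_kitchen_lab)): drop {open(d_kitchen_lab)}, keep {at(lab), key_at(k3,lab)}, require {have(k3), locked(d_kitchen_lab)}
    → {at(lab), have(k3), key_at(k3,lab), locked(d_kitchen_lab)}

== RESULT ==
["at(lab)", "have(k3)", "key_at(k3,lab)", "locked(d_kitchen_lab)"]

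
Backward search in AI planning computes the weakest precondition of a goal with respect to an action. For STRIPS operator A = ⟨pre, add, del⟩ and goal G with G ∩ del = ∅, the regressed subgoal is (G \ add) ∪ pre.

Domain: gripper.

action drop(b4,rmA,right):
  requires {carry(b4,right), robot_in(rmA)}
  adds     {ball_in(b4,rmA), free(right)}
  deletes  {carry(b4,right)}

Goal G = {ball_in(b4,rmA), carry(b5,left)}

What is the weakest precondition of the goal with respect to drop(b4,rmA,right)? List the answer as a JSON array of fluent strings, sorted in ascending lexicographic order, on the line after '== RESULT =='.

Regress:
  G ∩ del = {}  (empty — regression defined)
  G \ add = {ball_in(b4,rmA), carry(b5,left)} \ {ball_in(b4,rmA), free(right)} = {carry(b5,left)}
  ∪ pre   = {carry(b5,left)} ∪ {carry(b4,right), robot_in(rmA)}
          = {carry(b4,right), carry(b5,left), robot_in(rmA)}

== RESULT ==
["carry(b4,right)", "carry(b5,left)", "robot_in(rmA)"]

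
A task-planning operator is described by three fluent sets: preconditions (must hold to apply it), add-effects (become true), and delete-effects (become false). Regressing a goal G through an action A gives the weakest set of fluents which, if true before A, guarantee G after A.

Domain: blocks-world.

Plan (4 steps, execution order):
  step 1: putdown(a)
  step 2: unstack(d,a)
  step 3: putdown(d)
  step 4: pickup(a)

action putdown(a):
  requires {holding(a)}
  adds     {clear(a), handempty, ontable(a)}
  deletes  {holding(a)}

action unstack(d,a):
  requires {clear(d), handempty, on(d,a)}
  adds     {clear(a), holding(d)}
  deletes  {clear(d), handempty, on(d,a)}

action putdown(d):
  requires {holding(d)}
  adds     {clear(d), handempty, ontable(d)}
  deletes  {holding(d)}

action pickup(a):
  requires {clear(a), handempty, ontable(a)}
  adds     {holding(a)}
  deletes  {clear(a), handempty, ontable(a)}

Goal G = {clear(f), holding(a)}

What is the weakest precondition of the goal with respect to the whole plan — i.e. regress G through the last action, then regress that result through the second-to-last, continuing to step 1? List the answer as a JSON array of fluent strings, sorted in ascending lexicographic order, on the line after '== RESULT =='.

Work backward from the goal:
  through step 4 (pickup(a)): drop {holding(a)}, keep {clear(f)}, require {clear(a), handempty, ontable(a)}
    → {clear(a), clear(f), handempty, ontable(a)}
  through step 3 (putdown(d)): drop {handempty}, keep {clear(a), clear(f), ontable(a)}, require {holding(d)}
    → {clear(a), clear(f), holding(d), ontable(a)}
  through step 2 (unstack(d,a)): drop {clear(a), holding(d)}, keep {clear(f), ontable(a)}, require {clear(d), handempty, on(d,a)}
    → {clear(d), clear(f), handempty, on(d,a), ontable(a)}
  through step 1 (putdown(a)): drop {handempty, ontable(a)}, keep {clear(d), clear(f), on(d,a)}, require {holding(a)}
    → {clear(d), clear(f), holding(a), on(d,a)}

== RESULT ==
["clear(d)", "clear(f)", "holding(a)", "on(d,a)"]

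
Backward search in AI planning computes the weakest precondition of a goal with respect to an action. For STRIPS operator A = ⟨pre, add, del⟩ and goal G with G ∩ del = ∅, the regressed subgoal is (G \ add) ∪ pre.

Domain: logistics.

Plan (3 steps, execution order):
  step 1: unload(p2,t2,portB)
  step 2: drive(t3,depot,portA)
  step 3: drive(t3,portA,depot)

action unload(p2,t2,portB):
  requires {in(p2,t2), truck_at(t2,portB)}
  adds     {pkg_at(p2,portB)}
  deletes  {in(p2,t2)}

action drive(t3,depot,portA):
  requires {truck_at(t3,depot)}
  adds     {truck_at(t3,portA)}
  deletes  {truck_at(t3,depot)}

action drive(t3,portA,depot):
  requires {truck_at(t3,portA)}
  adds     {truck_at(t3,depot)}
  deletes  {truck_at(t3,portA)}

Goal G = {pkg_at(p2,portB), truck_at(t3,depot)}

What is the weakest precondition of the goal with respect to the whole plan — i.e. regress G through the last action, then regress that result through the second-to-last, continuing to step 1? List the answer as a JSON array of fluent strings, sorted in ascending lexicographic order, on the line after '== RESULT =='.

Work backward from the goal:
  through step 3 (drive(t3,portA,depot)): drop {truck_at(t3,depot)}, keep {pkg_at(p2,portB)}, require {truck_at(t3,portA)}
    → {pkg_at(p2,portB), truck_at(t3,portA)}
  through step 2 (drive(t3,depot,portA)): drop {truck_at(t3,portA)}, keep {pkg_at(p2,portB)}, require {truck_at(t3,depot)}
    → {pkg_at(p2,portB), truck_at(t3,depot)}
  through step 1 (unload(p2,t2,portB)): drop {pkg_at(p2,portB)}, keep {truck_at(t3,depot)}, require {in(p2,t2), truck_at(t2,portB)}
    → {in(p2,t2), truck_at(t2,portB), truck_at(t3,depot)}

== RESULT ==
["in(p2,t2)", "truck_at(t2,portB)", "truck_at(t3,depot)"]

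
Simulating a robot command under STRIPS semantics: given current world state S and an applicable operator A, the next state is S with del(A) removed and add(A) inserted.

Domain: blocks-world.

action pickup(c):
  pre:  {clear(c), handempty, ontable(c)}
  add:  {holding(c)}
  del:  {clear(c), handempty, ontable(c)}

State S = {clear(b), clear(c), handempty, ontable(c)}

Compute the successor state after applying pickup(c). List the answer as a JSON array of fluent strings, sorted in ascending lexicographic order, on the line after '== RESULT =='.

Compute (S \ del) ∪ add:
  pre ⊆ S: {clear(c), handempty, ontable(c)} ⊆ S  — applicable
  S \ del = {clear(b)}
  ∪ add   = {clear(b), holding(c)}

== RESULT ==
["clear(b)", "holding(c)"]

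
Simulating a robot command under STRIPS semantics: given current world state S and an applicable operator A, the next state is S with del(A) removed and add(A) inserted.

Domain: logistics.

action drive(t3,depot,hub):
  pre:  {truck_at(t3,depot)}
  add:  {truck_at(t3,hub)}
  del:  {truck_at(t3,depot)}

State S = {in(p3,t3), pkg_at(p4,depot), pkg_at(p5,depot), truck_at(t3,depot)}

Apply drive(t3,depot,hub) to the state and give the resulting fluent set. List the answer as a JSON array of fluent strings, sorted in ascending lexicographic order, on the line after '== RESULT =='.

Progress:
  pre ⊆ S: {truck_at(t3,depot)} ⊆ S  — applicable
  S \ del = {in(p3,t3), pkg_at(p4,depot), pkg_at(p5,depot)}
  ∪ add   = {in(p3,t3), pkg_at(p4,depot), pkg_at(p5,depot), truck_at(t3,hub)}

== RESULT ==
["in(p3,t3)", "pkg_at(p4,depot)", "pkg_at(p5,depot)", "truck_at(t3,hub)"]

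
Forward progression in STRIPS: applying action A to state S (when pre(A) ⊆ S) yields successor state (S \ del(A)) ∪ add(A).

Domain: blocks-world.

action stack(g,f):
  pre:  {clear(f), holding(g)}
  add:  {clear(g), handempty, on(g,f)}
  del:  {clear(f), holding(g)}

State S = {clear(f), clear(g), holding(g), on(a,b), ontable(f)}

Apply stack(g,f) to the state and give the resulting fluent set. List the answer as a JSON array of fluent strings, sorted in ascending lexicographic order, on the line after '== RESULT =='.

Compute (S \ del) ∪ add:
  pre ⊆ S: {clear(f), holding(g)} ⊆ S  — applicable
  S \ del = {clear(g), on(a,b), ontable(f)}
  ∪ add   = {clear(g), handempty, on(a,b), on(g,f), ontable(f)}

== RESULT ==
["clear(g)", "handempty", "on(a,b)", "on(g,f)", "ontable(f)"]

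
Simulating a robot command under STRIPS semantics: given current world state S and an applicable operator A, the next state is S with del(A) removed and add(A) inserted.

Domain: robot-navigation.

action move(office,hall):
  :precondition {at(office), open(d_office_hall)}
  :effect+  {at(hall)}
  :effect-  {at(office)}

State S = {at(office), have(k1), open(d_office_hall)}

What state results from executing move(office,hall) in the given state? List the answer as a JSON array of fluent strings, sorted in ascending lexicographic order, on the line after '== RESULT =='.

Progress:
  pre ⊆ S: {at(office), open(d_office_hall)} ⊆ S  — applicable
  S \ del = {have(k1), open(d_office_hall)}
  ∪ add   = {at(hall), have(k1), open(d_office_hall)}

== RESULT ==
["at(hall)", "have(k1)", "open(d_office_hall)"]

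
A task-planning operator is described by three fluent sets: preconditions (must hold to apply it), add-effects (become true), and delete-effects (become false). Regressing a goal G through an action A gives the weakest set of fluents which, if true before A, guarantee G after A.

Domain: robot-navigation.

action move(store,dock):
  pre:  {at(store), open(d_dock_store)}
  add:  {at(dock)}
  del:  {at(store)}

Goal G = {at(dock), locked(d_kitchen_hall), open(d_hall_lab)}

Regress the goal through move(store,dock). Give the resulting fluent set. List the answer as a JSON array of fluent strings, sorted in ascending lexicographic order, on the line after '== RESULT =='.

Compute (G \ add) ∪ pre:
  G ∩ del = {}  (empty — regression defined)
  G \ add = {at(dock), locked(d_kitchen_hall), open(d_hall_lab)} \ {at(dock)} = {locked(d_kitchen_hall), open(d_hall_lab)}
  ∪ pre   = {locked(d_kitchen_hall), open(d_hall_lab)} ∪ {at(store), open(d_dock_store)}
          = {at(store), locked(d_kitchen_hall), open(d_dock_store), open(d_hall_lab)}

== RESULT ==
["at(store)", "locked(d_kitchen_hall)", "open(d_dock_store)", "open(d_hall_lab)"]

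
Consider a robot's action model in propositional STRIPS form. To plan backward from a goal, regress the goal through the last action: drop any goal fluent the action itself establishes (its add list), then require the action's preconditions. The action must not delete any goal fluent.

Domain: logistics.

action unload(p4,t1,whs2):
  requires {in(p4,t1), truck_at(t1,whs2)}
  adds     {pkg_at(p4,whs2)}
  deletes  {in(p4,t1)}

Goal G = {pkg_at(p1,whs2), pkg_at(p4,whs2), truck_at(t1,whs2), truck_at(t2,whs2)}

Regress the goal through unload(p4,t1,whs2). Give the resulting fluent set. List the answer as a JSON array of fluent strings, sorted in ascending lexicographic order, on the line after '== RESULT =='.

Compute (G \ add) ∪ pre:
  G ∩ del = {}  (empty — regression defined)
  G \ add = {pkg_at(p1,whs2), pkg_at(p4,whs2), truck_at(t1,whs2), truck_at(t2,whs2)} \ {pkg_at(p4,whs2)} = {pkg_at(p1,whs2), truck_at(t1,whs2), truck_at(t2,whs2)}
  ∪ pre   = {pkg_at(p1,whs2), truck_at(t1,whs2), truck_at(t2,whs2)} ∪ {in(p4,t1), truck_at(t1,whs2)}
          = {in(p4,t1), pkg_at(p1,whs2), truck_at(t1,whs2), truck_at(t2,whs2)}

== RESULT ==
["in(p4,t1)", "pkg_at(p1,whs2)", "truck_at(t1,whs2)", "truck_at(t2,whs2)"]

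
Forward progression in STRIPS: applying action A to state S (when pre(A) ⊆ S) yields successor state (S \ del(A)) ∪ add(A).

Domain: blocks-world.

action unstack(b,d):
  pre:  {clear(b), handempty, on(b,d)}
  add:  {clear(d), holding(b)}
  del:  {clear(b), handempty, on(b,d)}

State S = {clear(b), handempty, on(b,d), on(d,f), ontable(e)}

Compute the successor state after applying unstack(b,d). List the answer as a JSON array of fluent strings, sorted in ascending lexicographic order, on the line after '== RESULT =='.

Compute (S \ del) ∪ add:
  pre ⊆ S: {clear(b), handempty, on(b,d)} ⊆ S  — applicable
  S \ del = {on(d,f), ontable(e)}
  ∪ add   = {clear(d), holding(b), on(d,f), ontable(e)}

== RESULT ==
["clear(d)", "holding(b)", "on(d,f)", "ontable(e)"]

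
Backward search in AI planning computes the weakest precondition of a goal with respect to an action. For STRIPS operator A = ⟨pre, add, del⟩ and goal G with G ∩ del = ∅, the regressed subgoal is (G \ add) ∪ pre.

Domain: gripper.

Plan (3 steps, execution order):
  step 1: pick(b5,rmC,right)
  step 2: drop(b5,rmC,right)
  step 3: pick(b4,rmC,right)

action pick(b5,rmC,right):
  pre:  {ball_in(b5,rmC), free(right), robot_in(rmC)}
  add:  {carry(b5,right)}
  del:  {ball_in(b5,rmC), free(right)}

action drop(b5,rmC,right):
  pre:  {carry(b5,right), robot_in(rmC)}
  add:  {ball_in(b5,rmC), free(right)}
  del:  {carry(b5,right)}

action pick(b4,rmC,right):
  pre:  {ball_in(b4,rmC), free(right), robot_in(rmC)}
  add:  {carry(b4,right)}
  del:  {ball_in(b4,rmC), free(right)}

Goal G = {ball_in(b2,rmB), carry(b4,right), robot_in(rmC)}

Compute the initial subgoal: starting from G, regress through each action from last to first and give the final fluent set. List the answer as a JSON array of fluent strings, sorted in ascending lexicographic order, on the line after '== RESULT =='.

Work backward from the goal:
  through step 3 (pick(b4,rmC,right)): drop {carry(b4,right)}, keep {ball_in(b2,rmB), robot_in(rmC)}, require {ball_in(b4,rmC), free(right), robot_in(rmC)}
    → {ball_in(b2,rmB), ball_in(b4,rmC), free(right), robot_in(rmC)}
  through step 2 (drop(b5,rmC,right)): drop {free(right)}, keep {ball_in(b2,rmB), ball_in(b4,rmC), robot_in(rmC)}, require {carry(b5,right), robot_in(rmC)}
    → {ball_in(b2,rmB), ball_in(b4,rmC), carry(b5,right), robot_in(rmC)}
  through step 1 (pick(b5,rmC,right)): drop {carry(b5,right)}, keep {ball_in(b2,rmB), ball_in(b4,rmC), robot_in(rmC)}, require {ball_in(b5,rmC), free(right), robot_in(rmC)}
    → {ball_in(b2,rmB), ball_in(b4,rmC), ball_in(b5,rmC), free(right), robot_in(rmC)}

== RESULT ==
["ball_in(b2,rmB)", "ball_in(b4,rmC)", "ball_in(b5,rmC)", "free(right)", "robot_in(rmC)"]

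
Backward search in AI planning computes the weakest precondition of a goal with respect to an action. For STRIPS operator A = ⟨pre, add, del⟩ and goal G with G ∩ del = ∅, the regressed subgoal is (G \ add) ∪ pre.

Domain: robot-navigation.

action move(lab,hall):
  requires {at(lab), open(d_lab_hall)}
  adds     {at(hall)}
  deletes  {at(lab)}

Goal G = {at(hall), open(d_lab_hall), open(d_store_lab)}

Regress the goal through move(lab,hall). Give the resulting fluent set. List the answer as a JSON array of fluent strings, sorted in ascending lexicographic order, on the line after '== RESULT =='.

Regress:
  G ∩ del = {}  (empty — regression defined)
  G \ add = {at(hall), open(d_lab_hall), open(d_store_lab)} \ {at(hall)} = {open(d_lab_hall), open(d_store_lab)}
  ∪ pre   = {open(d_lab_hall), open(d_store_lab)} ∪ {at(lab), open(d_lab_hall)}
          = {at(lab), open(d_lab_hall), open(d_store_lab)}

== RESULT ==
["at(lab)", "open(d_lab_hall)", "open(d_store_lab)"]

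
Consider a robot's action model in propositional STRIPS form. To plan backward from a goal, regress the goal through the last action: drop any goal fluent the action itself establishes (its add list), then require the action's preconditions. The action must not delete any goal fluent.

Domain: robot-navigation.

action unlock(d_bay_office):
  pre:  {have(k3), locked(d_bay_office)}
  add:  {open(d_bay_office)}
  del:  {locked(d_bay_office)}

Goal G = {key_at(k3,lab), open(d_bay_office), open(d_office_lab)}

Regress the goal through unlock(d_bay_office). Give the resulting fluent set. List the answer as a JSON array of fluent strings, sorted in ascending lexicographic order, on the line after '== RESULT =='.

Compute (G \ add) ∪ pre:
  G ∩ del = {}  (empty — regression defined)
  G \ add = {key_at(k3,lab), open(d_bay_office), open(d_office_lab)} \ {open(d_bay_office)} = {key_at(k3,lab), open(d_office_lab)}
  ∪ pre   = {key_at(k3,lab), open(d_office_lab)} ∪ {have(k3), locked(d_bay_office)}
          = {have(k3), key_at(k3,lab), locked(d_bay_office), open(d_office_lab)}

== RESULT ==
["have(k3)", "key_at(k3,lab)", "locked(d_bay_office)", "open(d_office_lab)"]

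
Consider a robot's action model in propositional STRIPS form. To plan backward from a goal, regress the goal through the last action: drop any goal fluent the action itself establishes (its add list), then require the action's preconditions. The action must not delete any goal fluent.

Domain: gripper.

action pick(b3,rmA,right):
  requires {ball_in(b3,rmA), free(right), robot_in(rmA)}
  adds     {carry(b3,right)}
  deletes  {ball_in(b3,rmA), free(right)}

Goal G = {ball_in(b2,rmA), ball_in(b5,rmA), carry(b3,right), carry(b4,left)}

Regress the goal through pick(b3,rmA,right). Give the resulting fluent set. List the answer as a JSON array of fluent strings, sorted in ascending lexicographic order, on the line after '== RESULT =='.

Compute (G \ add) ∪ pre:
  G ∩ del = {}  (empty — regression defined)
  G \ add = {ball_in(b2,rmA), ball_in(b5,rmA), carry(b3,right), carry(b4,left)} \ {carry(b3,right)} = {ball_in(b2,rmA), ball_in(b5,rmA), carry(b4,left)}
  ∪ pre   = {ball_in(b2,rmA), ball_in(b5,rmA), carry(b4,left)} ∪ {ball_in(b3,rmA), free(right), robot_in(rmA)}
          = {ball_in(b2,rmA), ball_in(b3,rmA), ball_in(b5,rmA), carry(b4,left), free(right), robot_in(rmA)}

== RESULT ==
["ball_in(b2,rmA)", "ball_in(b3,rmA)", "ball_in(b5,rmA)", "carry(b4,left)", "free(right)", "robot_in(rmA)"]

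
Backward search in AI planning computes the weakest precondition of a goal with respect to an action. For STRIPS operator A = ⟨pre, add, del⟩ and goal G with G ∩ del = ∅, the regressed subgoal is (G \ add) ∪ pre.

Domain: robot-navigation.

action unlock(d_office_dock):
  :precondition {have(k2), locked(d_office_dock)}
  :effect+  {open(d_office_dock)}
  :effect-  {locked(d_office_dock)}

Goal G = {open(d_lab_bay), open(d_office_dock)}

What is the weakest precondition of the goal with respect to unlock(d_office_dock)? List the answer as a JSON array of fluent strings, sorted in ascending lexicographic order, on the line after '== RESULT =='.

Regress:
  G ∩ del = {}  (empty — regression defined)
  G \ add = {open(d_lab_bay), open(d_office_dock)} \ {open(d_office_dock)} = {open(d_lab_bay)}
  ∪ pre   = {open(d_lab_bay)} ∪ {have(k2), locked(d_office_dock)}
          = {have(k2), locked(d_office_dock), open(d_lab_bay)}

== RESULT ==
["have(k2)", "locked(d_office_dock)", "open(d_lab_bay)"]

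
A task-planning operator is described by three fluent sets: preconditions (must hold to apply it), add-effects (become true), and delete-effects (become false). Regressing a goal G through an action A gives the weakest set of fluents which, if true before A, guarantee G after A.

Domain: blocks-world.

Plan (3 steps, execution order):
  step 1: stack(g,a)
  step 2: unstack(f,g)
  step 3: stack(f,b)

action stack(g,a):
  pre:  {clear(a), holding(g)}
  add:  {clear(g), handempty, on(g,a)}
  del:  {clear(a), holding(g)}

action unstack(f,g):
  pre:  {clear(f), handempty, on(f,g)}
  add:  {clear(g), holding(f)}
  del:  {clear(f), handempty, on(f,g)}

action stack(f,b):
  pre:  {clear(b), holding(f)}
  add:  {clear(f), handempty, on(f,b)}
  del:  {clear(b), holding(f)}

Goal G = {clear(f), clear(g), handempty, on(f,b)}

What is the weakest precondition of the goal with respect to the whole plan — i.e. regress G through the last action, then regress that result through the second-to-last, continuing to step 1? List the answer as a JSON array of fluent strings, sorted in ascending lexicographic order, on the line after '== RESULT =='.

Work backward from the goal:
  through step 3 (stack(f,b)): drop {clear(f), handempty, on(f,b)}, keep {clear(g)}, require {clear(b), holding(f)}
    → {clear(b), clear(g), holding(f)}
  through step 2 (unstack(f,g)): drop {clear(g), holding(f)}, keep {clear(b)}, require {clear(f), handempty, on(f,g)}
    → {clear(b), clear(f), handempty, on(f,g)}
  through step 1 (stack(g,a)): drop {handempty}, keep {clear(b), clear(f), on(f,g)}, require {clear(a), holding(g)}
    → {clear(a), clear(b), clear(f), holding(g), on(f,g)}

== RESULT ==
["clear(a)", "clear(b)", "clear(f)", "holding(g)", "on(f,g)"]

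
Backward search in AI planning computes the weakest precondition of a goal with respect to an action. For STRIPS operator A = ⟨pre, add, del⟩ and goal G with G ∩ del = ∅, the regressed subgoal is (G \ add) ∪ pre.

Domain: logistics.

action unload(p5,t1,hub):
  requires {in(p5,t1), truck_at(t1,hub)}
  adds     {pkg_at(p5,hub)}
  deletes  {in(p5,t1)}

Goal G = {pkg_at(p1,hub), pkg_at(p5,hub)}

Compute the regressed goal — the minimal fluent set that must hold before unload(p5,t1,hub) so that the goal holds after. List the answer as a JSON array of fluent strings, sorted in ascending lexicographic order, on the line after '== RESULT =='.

Compute (G \ add) ∪ pre:
  G ∩ del = {}  (empty — regression defined)
  G \ add = {pkg_at(p1,hub), pkg_at(p5,hub)} \ {pkg_at(p5,hub)} = {pkg_at(p1,hub)}
  ∪ pre   = {pkg_at(p1,hub)} ∪ {in(p5,t1), truck_at(t1,hub)}
          = {in(p5,t1), pkg_at(p1,hub), truck_at(t1,hub)}

== RESULT ==
["in(p5,t1)", "pkg_at(p1,hub)", "truck_at(t1,hub)"]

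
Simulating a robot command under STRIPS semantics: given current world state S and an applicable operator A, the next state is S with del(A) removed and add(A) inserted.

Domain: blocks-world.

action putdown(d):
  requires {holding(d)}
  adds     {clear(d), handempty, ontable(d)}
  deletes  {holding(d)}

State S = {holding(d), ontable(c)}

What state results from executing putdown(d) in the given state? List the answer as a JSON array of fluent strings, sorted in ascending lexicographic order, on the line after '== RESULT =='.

Progress:
  pre ⊆ S: {holding(d)} ⊆ S  — applicable
  S \ del = {ontable(c)}
  ∪ add   = {clear(d), handempty, ontable(c), ontable(d)}

== RESULT ==
["clear(d)", "handempty", "ontable(c)", "ontable(d)"]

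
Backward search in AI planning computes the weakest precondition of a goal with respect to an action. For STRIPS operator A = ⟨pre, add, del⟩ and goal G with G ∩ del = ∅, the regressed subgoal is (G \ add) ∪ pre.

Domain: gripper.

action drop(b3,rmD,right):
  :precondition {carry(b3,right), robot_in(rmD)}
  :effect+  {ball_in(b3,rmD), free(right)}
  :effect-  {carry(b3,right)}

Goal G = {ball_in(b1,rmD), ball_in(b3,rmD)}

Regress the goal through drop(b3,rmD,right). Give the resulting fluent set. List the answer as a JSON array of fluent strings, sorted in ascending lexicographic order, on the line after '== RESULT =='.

Regress:
  G ∩ del = {}  (empty — regression defined)
  G \ add = {ball_in(b1,rmD), ball_in(b3,rmD)} \ {ball_in(b3,rmD), free(right)} = {ball_in(b1,rmD)}
  ∪ pre   = {ball_in(b1,rmD)} ∪ {carry(b3,right), robot_in(rmD)}
          = {ball_in(b1,rmD), carry(b3,right), robot_in(rmD)}

== RESULT ==
["ball_in(b1,rmD)", "carry(b3,right)", "robot_in(rmD)"]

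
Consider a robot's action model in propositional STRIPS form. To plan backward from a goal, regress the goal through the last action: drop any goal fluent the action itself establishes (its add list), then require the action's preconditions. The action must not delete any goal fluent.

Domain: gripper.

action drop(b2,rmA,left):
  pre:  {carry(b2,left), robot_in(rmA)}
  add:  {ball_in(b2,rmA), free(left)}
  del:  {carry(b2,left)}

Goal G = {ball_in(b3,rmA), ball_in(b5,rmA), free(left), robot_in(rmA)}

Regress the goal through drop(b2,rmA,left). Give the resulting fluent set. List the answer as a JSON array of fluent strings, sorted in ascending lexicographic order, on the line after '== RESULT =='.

Regress:
  G ∩ del = {}  (empty — regression defined)
  G \ add = {ball_in(b3,rmA), ball_in(b5,rmA), free(left), robot_in(rmA)} \ {ball_in(b2,rmA), free(left)} = {ball_in(b3,rmA), ball_in(b5,rmA), robot_in(rmA)}
  ∪ pre   = {ball_in(b3,rmA), ball_in(b5,rmA), robot_in(rmA)} ∪ {carry(b2,left), robot_in(rmA)}
          = {ball_in(b3,rmA), ball_in(b5,rmA), carry(b2,left), robot_in(rmA)}

== RESULT ==
["ball_in(b3,rmA)", "ball_in(b5,rmA)", "carry(b2,left)", "robot_in(rmA)"]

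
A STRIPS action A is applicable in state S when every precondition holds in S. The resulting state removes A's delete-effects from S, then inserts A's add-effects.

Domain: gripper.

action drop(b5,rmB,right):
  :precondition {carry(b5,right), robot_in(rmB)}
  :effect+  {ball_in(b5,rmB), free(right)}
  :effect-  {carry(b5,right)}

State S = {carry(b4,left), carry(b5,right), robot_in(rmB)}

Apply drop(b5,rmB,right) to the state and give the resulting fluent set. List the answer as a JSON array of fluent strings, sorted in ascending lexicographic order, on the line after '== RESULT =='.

Progress:
  pre ⊆ S: {carry(b5,right), robot_in(rmB)} ⊆ S  — applicable
  S \ del = {carry(b4,left), robot_in(rmB)}
  ∪ add   = {ball_in(b5,rmB), carry(b4,left), free(right), robot_in(rmB)}

== RESULT ==
["ball_in(b5,rmB)", "carry(b4,left)", "free(right)", "robot_in(rmB)"]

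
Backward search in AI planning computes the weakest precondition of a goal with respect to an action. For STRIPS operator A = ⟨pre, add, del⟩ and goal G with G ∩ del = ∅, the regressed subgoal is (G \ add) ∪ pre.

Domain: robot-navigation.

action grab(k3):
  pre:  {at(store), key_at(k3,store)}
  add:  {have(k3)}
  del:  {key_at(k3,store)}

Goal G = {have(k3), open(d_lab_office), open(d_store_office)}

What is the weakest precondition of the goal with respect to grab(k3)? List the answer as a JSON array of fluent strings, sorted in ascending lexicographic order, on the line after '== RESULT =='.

Regress:
  G ∩ del = {}  (empty — regression defined)
  G \ add = {have(k3), open(d_lab_office), open(d_store_office)} \ {have(k3)} = {open(d_lab_office), open(d_store_office)}
  ∪ pre   = {open(d_lab_office), open(d_store_office)} ∪ {at(store), key_at(k3,store)}
          = {at(store), key_at(k3,store), open(d_lab_office), open(d_store_office)}

== RESULT ==
["at(store)", "key_at(k3,store)", "open(d_lab_office)", "open(d_store_office)"]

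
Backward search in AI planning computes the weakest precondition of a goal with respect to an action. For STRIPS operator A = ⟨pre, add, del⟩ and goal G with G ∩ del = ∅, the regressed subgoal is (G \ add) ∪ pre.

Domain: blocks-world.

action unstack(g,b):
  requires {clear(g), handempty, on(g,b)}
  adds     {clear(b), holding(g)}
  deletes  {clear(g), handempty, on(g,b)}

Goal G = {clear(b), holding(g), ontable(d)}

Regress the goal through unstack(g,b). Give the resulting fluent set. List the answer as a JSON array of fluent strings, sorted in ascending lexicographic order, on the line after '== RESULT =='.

Compute (G \ add) ∪ pre:
  G ∩ del = {}  (empty — regression defined)
  G \ add = {clear(b), holding(g), ontable(d)} \ {clear(b), holding(g)} = {ontable(d)}
  ∪ pre   = {ontable(d)} ∪ {clear(g), handempty, on(g,b)}
          = {clear(g), handempty, on(g,b), ontable(d)}

== RESULT ==
["clear(g)", "handempty", "on(g,b)", "ontable(d)"]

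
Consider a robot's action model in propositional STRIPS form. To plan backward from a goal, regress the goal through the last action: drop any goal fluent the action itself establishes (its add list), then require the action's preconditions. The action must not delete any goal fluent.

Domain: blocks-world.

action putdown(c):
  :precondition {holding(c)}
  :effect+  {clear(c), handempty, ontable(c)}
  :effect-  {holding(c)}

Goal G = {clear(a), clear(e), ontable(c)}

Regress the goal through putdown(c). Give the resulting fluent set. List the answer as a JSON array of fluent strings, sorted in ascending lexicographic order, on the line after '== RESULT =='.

Regress:
  G ∩ del = {}  (empty — regression defined)
  G \ add = {clear(a), clear(e), ontable(c)} \ {clear(c), handempty, ontable(c)} = {clear(a), clear(e)}
  ∪ pre   = {clear(a), clear(e)} ∪ {holding(c)}
          = {clear(a), clear(e), holding(c)}

== RESULT ==
["clear(a)", "clear(e)", "holding(c)"]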